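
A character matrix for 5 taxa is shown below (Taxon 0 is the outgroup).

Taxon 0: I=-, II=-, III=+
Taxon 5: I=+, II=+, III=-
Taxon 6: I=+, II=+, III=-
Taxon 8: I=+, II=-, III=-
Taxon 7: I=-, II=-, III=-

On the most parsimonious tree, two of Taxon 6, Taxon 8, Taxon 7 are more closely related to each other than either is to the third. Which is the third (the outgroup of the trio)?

Taxon 7

Character polarity is set by the outgroup: the derived state is whichever differs from the outgroup's state, so for III the derived state is '-', and for the remaining characters it is '+'.
I: derived state '+' in Taxon 5, Taxon 6, and Taxon 8 only — synapomorphy for {Taxon 5, Taxon 6, Taxon 8}.
Only Taxon 5 and Taxon 6 show the derived state '+' for II, supporting them as a clade.
All ingroup taxa share the derived state '-' for III; it defines the ingroup but does not resolve relationships within it.
Most parsimonious ingroup topology: (((Taxon 5,Taxon 6),Taxon 8),Taxon 7).
Taxon 6 and Taxon 8 share a more recent common ancestor with each other than either does with Taxon 7, so Taxon 7 is the least closely related of the three.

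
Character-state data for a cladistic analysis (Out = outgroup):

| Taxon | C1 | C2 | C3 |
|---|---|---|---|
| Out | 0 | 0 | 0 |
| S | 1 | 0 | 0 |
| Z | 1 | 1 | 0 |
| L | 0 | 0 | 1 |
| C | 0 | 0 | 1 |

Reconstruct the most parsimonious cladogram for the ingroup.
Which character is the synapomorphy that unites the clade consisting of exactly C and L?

The outgroup has state '0' for every character, so '1' is the derived state throughout.
C1 (derived state '1') is shared by S and Z — a synapomorphy uniting that clade.
C2 (derived state '1') is unique to Z (autapomorphy; uninformative for grouping).
Only C and L show the derived state '1' for C3, supporting them as a clade.
Most parsimonious ingroup topology: ((S,Z),(L,C)).
The clade {C, L} is supported by C3: its derived state '1' occurs in exactly those taxa and in no other taxon (including the outgroup).

C3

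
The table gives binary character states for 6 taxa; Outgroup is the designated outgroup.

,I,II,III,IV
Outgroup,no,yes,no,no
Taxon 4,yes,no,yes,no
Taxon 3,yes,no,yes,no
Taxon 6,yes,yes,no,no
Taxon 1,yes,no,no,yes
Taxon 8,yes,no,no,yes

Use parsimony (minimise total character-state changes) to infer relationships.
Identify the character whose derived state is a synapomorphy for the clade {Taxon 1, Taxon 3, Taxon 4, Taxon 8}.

Character polarity is set by the outgroup: the derived state is whichever differs from the outgroup's state, so for II the derived state is 'no', and for the remaining characters it is 'yes'.
All ingroup taxa share the derived state 'yes' for I; it defines the ingroup but does not resolve relationships within it.
Only Taxon 1, Taxon 3, Taxon 4, and Taxon 8 show the derived state 'no' for II, supporting them as a clade.
III (derived state 'yes') is shared by Taxon 3 and Taxon 4 — a synapomorphy uniting that clade.
Only Taxon 1 and Taxon 8 show the derived state 'yes' for IV, supporting them as a clade.
Most parsimonious ingroup topology: (((Taxon 4,Taxon 3),(Taxon 1,Taxon 8)),Taxon 6).
The clade {Taxon 1, Taxon 3, Taxon 4, Taxon 8} is supported by II: its derived state 'no' occurs in exactly those taxa and in no other taxon (including the outgroup).

II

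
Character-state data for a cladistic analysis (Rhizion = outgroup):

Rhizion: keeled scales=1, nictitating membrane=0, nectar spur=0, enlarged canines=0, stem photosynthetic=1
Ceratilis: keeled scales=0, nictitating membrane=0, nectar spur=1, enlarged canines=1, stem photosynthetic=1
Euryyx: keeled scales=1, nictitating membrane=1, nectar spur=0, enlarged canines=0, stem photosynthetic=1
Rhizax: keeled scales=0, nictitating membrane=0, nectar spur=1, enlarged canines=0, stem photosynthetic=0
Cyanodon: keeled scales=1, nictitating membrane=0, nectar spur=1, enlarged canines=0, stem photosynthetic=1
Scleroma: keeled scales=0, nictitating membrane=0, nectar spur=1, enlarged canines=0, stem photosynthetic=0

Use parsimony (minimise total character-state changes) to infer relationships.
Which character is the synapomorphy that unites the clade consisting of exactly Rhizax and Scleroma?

Character polarity is set by the outgroup: the derived state is whichever differs from the outgroup's state, so for keeled scales, stem photosynthetic the derived state is '0', and for the remaining characters it is '1'.
Only Ceratilis, Rhizax, and Scleroma show the derived state '0' for keeled scales, supporting them as a clade.
nictitating membrane (derived state '1') is unique to Euryyx (autapomorphy; uninformative for grouping).
nectar spur: derived state '1' in Ceratilis, Cyanodon, Rhizax, and Scleroma only — synapomorphy for {Ceratilis, Cyanodon, Rhizax, Scleroma}.
enlarged canines: derived state '1' in Ceratilis only — an autapomorphy, so it tells us nothing about relationships among taxa.
stem photosynthetic (derived state '0') is shared by Rhizax and Scleroma — a synapomorphy uniting that clade.
Most parsimonious ingroup topology: (((Ceratilis,(Rhizax,Scleroma)),Cyanodon),Euryyx).
The clade {Rhizax, Scleroma} is supported by stem photosynthetic: its derived state '0' occurs in exactly those taxa and in no other taxon (including the outgroup).

stem photosynthetic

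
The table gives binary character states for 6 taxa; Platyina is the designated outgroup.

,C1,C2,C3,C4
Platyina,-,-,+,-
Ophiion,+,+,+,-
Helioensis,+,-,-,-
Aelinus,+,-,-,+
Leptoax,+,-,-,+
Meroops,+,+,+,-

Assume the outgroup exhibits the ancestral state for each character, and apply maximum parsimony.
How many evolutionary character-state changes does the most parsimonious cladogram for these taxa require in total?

Character polarity is set by the outgroup: the derived state is whichever differs from the outgroup's state, so for C3 the derived state is '-', and for the remaining characters it is '+'.
C1 (derived state '+') is shared by all ingroup taxa — unites the whole ingroup.
Only Meroops and Ophiion show the derived state '+' for C2, supporting them as a clade.
Only Aelinus, Helioensis, and Leptoax show the derived state '-' for C3, supporting them as a clade.
C4: derived state '+' in Aelinus and Leptoax only — synapomorphy for {Aelinus, Leptoax}.
Most parsimonious ingroup topology: ((Ophiion,Meroops),(Helioensis,(Aelinus,Leptoax))).
Changes per character on this tree: C1: 1; C2: 1; C3: 1; C4: 1.
Total = 4.

4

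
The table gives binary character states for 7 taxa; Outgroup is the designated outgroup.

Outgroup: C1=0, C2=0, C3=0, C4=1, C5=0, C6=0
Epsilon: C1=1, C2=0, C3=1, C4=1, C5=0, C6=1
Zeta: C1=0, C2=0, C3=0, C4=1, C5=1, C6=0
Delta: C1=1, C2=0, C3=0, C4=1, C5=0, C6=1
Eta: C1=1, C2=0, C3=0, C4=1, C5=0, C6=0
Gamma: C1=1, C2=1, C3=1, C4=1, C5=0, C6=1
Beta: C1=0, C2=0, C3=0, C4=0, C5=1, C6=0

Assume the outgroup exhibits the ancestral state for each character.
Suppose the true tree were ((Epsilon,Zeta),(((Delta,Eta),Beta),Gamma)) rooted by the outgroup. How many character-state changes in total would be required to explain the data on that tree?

Map each character onto ((Epsilon,Zeta),(((Delta,Eta),Beta),Gamma)) (rooted by Outgroup) and count the minimum state changes it requires (Fitch parsimony):
C1: 3; C2: 1; C3: 2; C4: 1; C5: 2; C6: 3.
Total tree length = 12.

12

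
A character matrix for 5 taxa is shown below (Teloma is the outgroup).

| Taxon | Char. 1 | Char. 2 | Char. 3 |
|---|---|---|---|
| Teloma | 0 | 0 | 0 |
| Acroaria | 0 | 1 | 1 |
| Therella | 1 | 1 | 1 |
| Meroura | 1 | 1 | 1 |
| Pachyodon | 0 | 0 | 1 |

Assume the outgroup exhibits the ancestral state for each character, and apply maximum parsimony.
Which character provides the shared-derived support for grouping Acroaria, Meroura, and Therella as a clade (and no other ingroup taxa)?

Char. 2

The outgroup has state '0' for every character, so '1' is the derived state throughout.
Char. 1 (derived state '1') is shared by Meroura and Therella — a synapomorphy uniting that clade.
Only Acroaria, Meroura, and Therella show the derived state '1' for Char. 2, supporting them as a clade.
All ingroup taxa share the derived state '1' for Char. 3; it defines the ingroup but does not resolve relationships within it.
Most parsimonious ingroup topology: ((Acroaria,(Therella,Meroura)),Pachyodon).
The clade {Acroaria, Meroura, Therella} is supported by Char. 2: its derived state '1' occurs in exactly those taxa and in no other taxon (including the outgroup).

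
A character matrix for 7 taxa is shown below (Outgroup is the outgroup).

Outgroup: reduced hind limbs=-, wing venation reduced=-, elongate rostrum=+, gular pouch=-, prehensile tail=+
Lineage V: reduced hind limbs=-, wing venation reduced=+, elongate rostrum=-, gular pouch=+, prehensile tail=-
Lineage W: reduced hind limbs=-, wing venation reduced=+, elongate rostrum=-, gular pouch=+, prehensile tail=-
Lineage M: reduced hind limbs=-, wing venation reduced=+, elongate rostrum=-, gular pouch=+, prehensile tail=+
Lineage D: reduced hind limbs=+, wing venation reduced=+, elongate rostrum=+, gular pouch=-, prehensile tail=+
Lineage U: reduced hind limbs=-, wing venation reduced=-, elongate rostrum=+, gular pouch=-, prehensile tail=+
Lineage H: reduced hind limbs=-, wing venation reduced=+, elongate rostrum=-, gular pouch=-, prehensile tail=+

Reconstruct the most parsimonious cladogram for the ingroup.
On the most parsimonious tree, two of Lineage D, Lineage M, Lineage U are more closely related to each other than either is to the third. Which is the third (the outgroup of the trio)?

Lineage U

Character polarity is set by the outgroup: the derived state is whichever differs from the outgroup's state, so for elongate rostrum, prehensile tail the derived state is '-', and for the remaining characters it is '+'.
reduced hind limbs: derived state '+' in Lineage D only — an autapomorphy, so it tells us nothing about relationships among taxa.
Only Lineage D, Lineage H, Lineage M, Lineage V, and Lineage W show the derived state '+' for wing venation reduced, supporting them as a clade.
elongate rostrum: derived state '-' in Lineage H, Lineage M, Lineage V, and Lineage W only — synapomorphy for {Lineage H, Lineage M, Lineage V, Lineage W}.
gular pouch (derived state '+') is shared by Lineage M, Lineage V, and Lineage W — a synapomorphy uniting that clade.
prehensile tail: derived state '-' in Lineage V and Lineage W only — synapomorphy for {Lineage V, Lineage W}.
Most parsimonious ingroup topology: (((((Lineage V,Lineage W),Lineage M),Lineage H),Lineage D),Lineage U).
Lineage M and Lineage D share a more recent common ancestor with each other than either does with Lineage U, so Lineage U is the least closely related of the three.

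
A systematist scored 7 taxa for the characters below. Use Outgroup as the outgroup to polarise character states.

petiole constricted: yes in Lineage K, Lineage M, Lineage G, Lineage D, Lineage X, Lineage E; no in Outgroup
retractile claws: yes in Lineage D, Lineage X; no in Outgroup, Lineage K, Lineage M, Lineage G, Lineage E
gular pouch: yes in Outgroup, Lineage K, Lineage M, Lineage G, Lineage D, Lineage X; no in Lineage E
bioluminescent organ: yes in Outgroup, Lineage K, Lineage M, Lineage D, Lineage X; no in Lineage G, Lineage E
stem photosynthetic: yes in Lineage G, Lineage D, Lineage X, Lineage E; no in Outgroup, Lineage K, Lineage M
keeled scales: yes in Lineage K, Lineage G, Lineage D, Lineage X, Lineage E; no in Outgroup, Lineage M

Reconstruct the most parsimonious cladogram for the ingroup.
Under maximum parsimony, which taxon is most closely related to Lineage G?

Character polarity is set by the outgroup: the derived state is whichever differs from the outgroup's state, so for gular pouch, bioluminescent organ the derived state is 'no', and for the remaining characters it is 'yes'.
petiole constricted (derived state 'yes') is shared by all ingroup taxa — unites the whole ingroup.
retractile claws (derived state 'yes') is shared by Lineage D and Lineage X — a synapomorphy uniting that clade.
gular pouch: derived state 'no' in Lineage E only — an autapomorphy, so it tells us nothing about relationships among taxa.
Only Lineage E and Lineage G show the derived state 'no' for bioluminescent organ, supporting them as a clade.
Only Lineage D, Lineage E, Lineage G, and Lineage X show the derived state 'yes' for stem photosynthetic, supporting them as a clade.
keeled scales (derived state 'yes') is shared by Lineage D, Lineage E, Lineage G, Lineage K, and Lineage X — a synapomorphy uniting that clade.
Most parsimonious ingroup topology: ((Lineage K,((Lineage G,Lineage E),(Lineage D,Lineage X))),Lineage M).
Lineage G and Lineage E form a cherry on this tree, so they are sister taxa.

Lineage E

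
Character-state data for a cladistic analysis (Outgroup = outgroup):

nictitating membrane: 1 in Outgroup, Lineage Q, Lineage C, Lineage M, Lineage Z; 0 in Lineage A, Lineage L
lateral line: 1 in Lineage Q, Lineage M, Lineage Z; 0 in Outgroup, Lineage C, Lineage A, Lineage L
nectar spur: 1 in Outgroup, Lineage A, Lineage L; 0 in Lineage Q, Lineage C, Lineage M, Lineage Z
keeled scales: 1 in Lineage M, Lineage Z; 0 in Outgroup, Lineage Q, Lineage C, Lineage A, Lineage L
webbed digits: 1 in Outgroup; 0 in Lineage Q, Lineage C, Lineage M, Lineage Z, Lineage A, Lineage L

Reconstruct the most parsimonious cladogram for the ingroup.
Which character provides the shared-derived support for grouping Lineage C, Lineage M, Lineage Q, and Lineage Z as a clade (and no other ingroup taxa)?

Character polarity is set by the outgroup: the derived state is whichever differs from the outgroup's state, so for nictitating membrane, nectar spur, webbed digits the derived state is '0', and for the remaining characters it is '1'.
nictitating membrane: derived state '0' in Lineage A and Lineage L only — synapomorphy for {Lineage A, Lineage L}.
lateral line: derived state '1' in Lineage M, Lineage Q, and Lineage Z only — synapomorphy for {Lineage M, Lineage Q, Lineage Z}.
nectar spur: derived state '0' in Lineage C, Lineage M, Lineage Q, and Lineage Z only — synapomorphy for {Lineage C, Lineage M, Lineage Q, Lineage Z}.
Only Lineage M and Lineage Z show the derived state '1' for keeled scales, supporting them as a clade.
All ingroup taxa share the derived state '0' for webbed digits; it defines the ingroup but does not resolve relationships within it.
Most parsimonious ingroup topology: (((Lineage Q,(Lineage M,Lineage Z)),Lineage C),(Lineage A,Lineage L)).
The clade {Lineage C, Lineage M, Lineage Q, Lineage Z} is supported by nectar spur: its derived state '0' occurs in exactly those taxa and in no other taxon (including the outgroup).

nectar spur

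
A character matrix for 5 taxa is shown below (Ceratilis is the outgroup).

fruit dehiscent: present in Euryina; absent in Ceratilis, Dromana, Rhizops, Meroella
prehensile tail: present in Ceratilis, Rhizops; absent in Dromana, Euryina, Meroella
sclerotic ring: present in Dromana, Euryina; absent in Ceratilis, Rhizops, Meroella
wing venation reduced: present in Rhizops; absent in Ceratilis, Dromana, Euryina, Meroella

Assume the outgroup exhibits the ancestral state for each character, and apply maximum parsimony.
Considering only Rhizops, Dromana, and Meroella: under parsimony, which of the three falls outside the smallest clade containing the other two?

Character polarity is set by the outgroup: the derived state is whichever differs from the outgroup's state, so for prehensile tail the derived state is 'absent', and for the remaining characters it is 'present'.
fruit dehiscent: derived state 'present' in Euryina only — an autapomorphy, so it tells us nothing about relationships among taxa.
prehensile tail: derived state 'absent' in Dromana, Euryina, and Meroella only — synapomorphy for {Dromana, Euryina, Meroella}.
sclerotic ring: derived state 'present' in Dromana and Euryina only — synapomorphy for {Dromana, Euryina}.
wing venation reduced: derived state 'present' in Rhizops only — an autapomorphy, so it tells us nothing about relationships among taxa.
Most parsimonious ingroup topology: (((Dromana,Euryina),Meroella),Rhizops).
Dromana and Meroella share a more recent common ancestor with each other than either does with Rhizops, so Rhizops is the least closely related of the three.

Rhizops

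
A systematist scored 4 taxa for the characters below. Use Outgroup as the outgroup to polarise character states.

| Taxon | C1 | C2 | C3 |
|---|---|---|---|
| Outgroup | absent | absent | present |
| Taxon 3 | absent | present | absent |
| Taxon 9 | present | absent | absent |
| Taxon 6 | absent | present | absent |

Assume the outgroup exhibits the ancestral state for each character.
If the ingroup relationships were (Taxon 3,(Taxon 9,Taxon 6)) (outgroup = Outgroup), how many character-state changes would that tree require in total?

4

Map each character onto (Taxon 3,(Taxon 9,Taxon 6)) (rooted by Outgroup) and count the minimum state changes it requires (Fitch parsimony):
C1: 1; C2: 2; C3: 1.
Total tree length = 4.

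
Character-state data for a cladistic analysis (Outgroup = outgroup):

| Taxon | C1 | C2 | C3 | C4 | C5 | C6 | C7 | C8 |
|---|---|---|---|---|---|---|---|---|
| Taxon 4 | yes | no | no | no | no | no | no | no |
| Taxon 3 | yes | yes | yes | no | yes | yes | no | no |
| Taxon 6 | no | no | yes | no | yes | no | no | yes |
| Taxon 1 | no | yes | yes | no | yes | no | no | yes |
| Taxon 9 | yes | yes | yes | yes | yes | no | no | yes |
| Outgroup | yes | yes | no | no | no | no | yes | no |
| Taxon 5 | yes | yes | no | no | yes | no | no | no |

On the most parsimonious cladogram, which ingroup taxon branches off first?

Character polarity is set by the outgroup: the derived state is whichever differs from the outgroup's state, so for C1, C2, C7 the derived state is 'no', and for the remaining characters it is 'yes'.
Only Taxon 1 and Taxon 6 show the derived state 'no' for C1, supporting them as a clade.
C2 groups Taxon 4 and Taxon 6, which is incompatible with the clades supported by the remaining characters; treating it as convergent (homoplasy) costs fewer steps than any alternative tree.
Only Taxon 1, Taxon 3, Taxon 6, and Taxon 9 show the derived state 'yes' for C3, supporting them as a clade.
C4 (derived state 'yes') is unique to Taxon 9 (autapomorphy; uninformative for grouping).
C5 (derived state 'yes') is shared by Taxon 1, Taxon 3, Taxon 5, Taxon 6, and Taxon 9 — a synapomorphy uniting that clade.
C6: derived state 'yes' in Taxon 3 only — an autapomorphy, so it tells us nothing about relationships among taxa.
C7 (derived state 'no') is shared by all ingroup taxa — unites the whole ingroup.
Only Taxon 1, Taxon 6, and Taxon 9 show the derived state 'yes' for C8, supporting them as a clade.
Most parsimonious ingroup topology: (Taxon 4,((((Taxon 1,Taxon 6),Taxon 9),Taxon 3),Taxon 5)).
Taxon 4 is sister to the clade containing all other ingroup taxa, so it is the earliest-diverging (most basal) ingroup lineage.

Taxon 4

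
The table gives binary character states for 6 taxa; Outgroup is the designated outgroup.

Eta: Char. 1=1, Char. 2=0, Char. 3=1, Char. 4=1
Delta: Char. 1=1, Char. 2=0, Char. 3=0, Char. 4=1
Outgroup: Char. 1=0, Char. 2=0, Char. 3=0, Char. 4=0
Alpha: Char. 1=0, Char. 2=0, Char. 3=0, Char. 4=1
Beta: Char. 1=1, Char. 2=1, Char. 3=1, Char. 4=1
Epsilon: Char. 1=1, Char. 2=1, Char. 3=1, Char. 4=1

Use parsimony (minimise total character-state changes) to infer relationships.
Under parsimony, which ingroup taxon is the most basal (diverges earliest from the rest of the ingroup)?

Alpha

The outgroup has state '0' for every character, so '1' is the derived state throughout.
Only Beta, Delta, Epsilon, and Eta show the derived state '1' for Char. 1, supporting them as a clade.
Char. 2: derived state '1' in Beta and Epsilon only — synapomorphy for {Beta, Epsilon}.
Only Beta, Epsilon, and Eta show the derived state '1' for Char. 3, supporting them as a clade.
All ingroup taxa share the derived state '1' for Char. 4; it defines the ingroup but does not resolve relationships within it.
Most parsimonious ingroup topology: ((Delta,(Eta,(Epsilon,Beta))),Alpha).
Alpha is sister to the clade containing all other ingroup taxa, so it is the earliest-diverging (most basal) ingroup lineage.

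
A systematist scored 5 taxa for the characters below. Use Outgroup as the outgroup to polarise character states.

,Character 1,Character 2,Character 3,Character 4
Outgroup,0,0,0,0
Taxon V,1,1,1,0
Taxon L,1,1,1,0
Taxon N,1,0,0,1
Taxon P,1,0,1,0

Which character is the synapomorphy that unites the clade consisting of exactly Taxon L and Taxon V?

Character 2

The outgroup has state '0' for every character, so '1' is the derived state throughout.
Character 1 (derived state '1') is shared by all ingroup taxa — unites the whole ingroup.
Character 2 (derived state '1') is shared by Taxon L and Taxon V — a synapomorphy uniting that clade.
Only Taxon L, Taxon P, and Taxon V show the derived state '1' for Character 3, supporting them as a clade.
Character 4 (derived state '1') is unique to Taxon N (autapomorphy; uninformative for grouping).
Most parsimonious ingroup topology: (((Taxon V,Taxon L),Taxon P),Taxon N).
The clade {Taxon L, Taxon V} is supported by Character 2: its derived state '1' occurs in exactly those taxa and in no other taxon (including the outgroup).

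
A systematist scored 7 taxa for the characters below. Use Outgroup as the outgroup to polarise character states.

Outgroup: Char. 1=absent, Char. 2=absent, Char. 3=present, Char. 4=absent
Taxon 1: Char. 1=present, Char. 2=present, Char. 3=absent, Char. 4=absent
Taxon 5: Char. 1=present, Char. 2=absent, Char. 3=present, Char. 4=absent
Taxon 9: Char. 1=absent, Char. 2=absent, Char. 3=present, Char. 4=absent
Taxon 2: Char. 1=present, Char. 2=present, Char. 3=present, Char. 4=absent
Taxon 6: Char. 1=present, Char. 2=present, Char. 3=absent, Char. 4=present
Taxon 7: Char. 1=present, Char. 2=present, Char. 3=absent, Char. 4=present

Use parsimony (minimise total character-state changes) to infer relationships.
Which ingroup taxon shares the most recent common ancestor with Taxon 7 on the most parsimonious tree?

Character polarity is set by the outgroup: the derived state is whichever differs from the outgroup's state, so for Char. 3 the derived state is 'absent', and for the remaining characters it is 'present'.
Char. 1 (derived state 'present') is shared by Taxon 1, Taxon 2, Taxon 5, Taxon 6, and Taxon 7 — a synapomorphy uniting that clade.
Char. 2 (derived state 'present') is shared by Taxon 1, Taxon 2, Taxon 6, and Taxon 7 — a synapomorphy uniting that clade.
Char. 3 (derived state 'absent') is shared by Taxon 1, Taxon 6, and Taxon 7 — a synapomorphy uniting that clade.
Only Taxon 6 and Taxon 7 show the derived state 'present' for Char. 4, supporting them as a clade.
Most parsimonious ingroup topology: ((((Taxon 1,(Taxon 6,Taxon 7)),Taxon 2),Taxon 5),Taxon 9).
Taxon 7 and Taxon 6 form a cherry on this tree, so they are sister taxa.

Taxon 6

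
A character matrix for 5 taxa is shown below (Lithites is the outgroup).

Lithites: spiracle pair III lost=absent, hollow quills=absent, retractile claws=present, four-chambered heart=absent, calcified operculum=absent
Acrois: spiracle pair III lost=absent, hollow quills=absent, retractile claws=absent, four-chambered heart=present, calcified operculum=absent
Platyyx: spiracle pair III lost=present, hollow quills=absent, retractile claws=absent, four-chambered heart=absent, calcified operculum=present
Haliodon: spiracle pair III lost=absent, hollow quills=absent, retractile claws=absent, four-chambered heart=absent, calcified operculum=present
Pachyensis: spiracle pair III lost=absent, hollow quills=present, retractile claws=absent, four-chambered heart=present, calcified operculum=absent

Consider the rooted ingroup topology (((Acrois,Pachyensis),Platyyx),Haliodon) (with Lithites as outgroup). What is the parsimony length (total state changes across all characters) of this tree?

Map each character onto (((Acrois,Pachyensis),Platyyx),Haliodon) (rooted by Lithites) and count the minimum state changes it requires (Fitch parsimony):
spiracle pair III lost: 1; hollow quills: 1; retractile claws: 1; four-chambered heart: 1; calcified operculum: 2.
Total tree length = 6.

6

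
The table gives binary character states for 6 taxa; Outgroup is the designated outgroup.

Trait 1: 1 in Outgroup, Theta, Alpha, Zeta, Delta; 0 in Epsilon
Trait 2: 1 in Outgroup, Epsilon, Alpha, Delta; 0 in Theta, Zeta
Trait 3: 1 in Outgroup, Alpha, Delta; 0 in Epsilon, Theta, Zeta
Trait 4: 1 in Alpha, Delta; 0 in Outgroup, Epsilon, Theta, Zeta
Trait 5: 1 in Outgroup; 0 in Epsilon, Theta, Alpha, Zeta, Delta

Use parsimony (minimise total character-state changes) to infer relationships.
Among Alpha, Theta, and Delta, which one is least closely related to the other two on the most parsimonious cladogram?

Theta

Character polarity is set by the outgroup: the derived state is whichever differs from the outgroup's state, so for Trait 1, Trait 2, Trait 3, Trait 5 the derived state is '0', and for the remaining characters it is '1'.
Trait 1: derived state '0' in Epsilon only — an autapomorphy, so it tells us nothing about relationships among taxa.
Trait 2 (derived state '0') is shared by Theta and Zeta — a synapomorphy uniting that clade.
Trait 3: derived state '0' in Epsilon, Theta, and Zeta only — synapomorphy for {Epsilon, Theta, Zeta}.
Trait 4: derived state '1' in Alpha and Delta only — synapomorphy for {Alpha, Delta}.
Trait 5 (derived state '0') is shared by all ingroup taxa — unites the whole ingroup.
Most parsimonious ingroup topology: ((Epsilon,(Theta,Zeta)),(Alpha,Delta)).
Delta and Alpha share a more recent common ancestor with each other than either does with Theta, so Theta is the least closely related of the three.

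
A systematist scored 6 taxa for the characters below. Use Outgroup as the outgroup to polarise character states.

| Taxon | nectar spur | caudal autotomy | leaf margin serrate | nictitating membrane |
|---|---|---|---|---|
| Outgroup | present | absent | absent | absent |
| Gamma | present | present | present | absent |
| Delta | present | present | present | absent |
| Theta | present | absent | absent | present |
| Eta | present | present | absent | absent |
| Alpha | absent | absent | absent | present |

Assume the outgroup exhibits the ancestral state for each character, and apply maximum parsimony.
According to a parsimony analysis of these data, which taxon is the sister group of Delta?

Gamma

Character polarity is set by the outgroup: the derived state is whichever differs from the outgroup's state, so for nectar spur the derived state is 'absent', and for the remaining characters it is 'present'.
nectar spur: derived state 'absent' in Alpha only — an autapomorphy, so it tells us nothing about relationships among taxa.
Only Delta, Eta, and Gamma show the derived state 'present' for caudal autotomy, supporting them as a clade.
leaf margin serrate: derived state 'present' in Delta and Gamma only — synapomorphy for {Delta, Gamma}.
nictitating membrane (derived state 'present') is shared by Alpha and Theta — a synapomorphy uniting that clade.
Most parsimonious ingroup topology: (((Gamma,Delta),Eta),(Theta,Alpha)).
Delta and Gamma form a cherry on this tree, so they are sister taxa.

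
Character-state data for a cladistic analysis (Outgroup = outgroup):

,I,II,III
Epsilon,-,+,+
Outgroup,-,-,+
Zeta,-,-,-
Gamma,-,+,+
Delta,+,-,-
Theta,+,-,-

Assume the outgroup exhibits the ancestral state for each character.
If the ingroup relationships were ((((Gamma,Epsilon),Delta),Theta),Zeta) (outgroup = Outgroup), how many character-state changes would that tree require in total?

Map each character onto ((((Gamma,Epsilon),Delta),Theta),Zeta) (rooted by Outgroup) and count the minimum state changes it requires (Fitch parsimony):
I: 2; II: 1; III: 2.
Total tree length = 5.

5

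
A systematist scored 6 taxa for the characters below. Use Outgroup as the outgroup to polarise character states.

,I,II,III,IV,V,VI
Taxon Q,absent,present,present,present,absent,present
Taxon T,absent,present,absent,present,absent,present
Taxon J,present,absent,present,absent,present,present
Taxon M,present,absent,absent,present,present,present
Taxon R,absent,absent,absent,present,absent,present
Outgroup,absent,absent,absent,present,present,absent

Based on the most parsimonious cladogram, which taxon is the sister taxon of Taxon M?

Taxon J

Character polarity is set by the outgroup: the derived state is whichever differs from the outgroup's state, so for IV, V the derived state is 'absent', and for the remaining characters it is 'present'.
I: derived state 'present' in Taxon J and Taxon M only — synapomorphy for {Taxon J, Taxon M}.
Only Taxon Q and Taxon T show the derived state 'present' for II, supporting them as a clade.
III groups Taxon J and Taxon Q, which is incompatible with the clades supported by the remaining characters; treating it as convergent (homoplasy) costs fewer steps than any alternative tree.
IV: derived state 'absent' in Taxon J only — an autapomorphy, so it tells us nothing about relationships among taxa.
Only Taxon Q, Taxon R, and Taxon T show the derived state 'absent' for V, supporting them as a clade.
VI (derived state 'present') is shared by all ingroup taxa — unites the whole ingroup.
Most parsimonious ingroup topology: (((Taxon T,Taxon Q),Taxon R),(Taxon J,Taxon M)).
Taxon M and Taxon J form a cherry on this tree, so they are sister taxa.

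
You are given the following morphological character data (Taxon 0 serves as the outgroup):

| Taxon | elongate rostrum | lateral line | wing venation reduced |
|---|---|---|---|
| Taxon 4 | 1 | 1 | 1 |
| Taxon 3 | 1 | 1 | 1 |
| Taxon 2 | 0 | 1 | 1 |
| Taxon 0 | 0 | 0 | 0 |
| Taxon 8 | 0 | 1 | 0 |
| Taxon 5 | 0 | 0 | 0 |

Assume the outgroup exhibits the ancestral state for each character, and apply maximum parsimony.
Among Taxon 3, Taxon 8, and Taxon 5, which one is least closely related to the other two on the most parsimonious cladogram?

Taxon 5

The outgroup has state '0' for every character, so '1' is the derived state throughout.
elongate rostrum (derived state '1') is shared by Taxon 3 and Taxon 4 — a synapomorphy uniting that clade.
Only Taxon 2, Taxon 3, Taxon 4, and Taxon 8 show the derived state '1' for lateral line, supporting them as a clade.
Only Taxon 2, Taxon 3, and Taxon 4 show the derived state '1' for wing venation reduced, supporting them as a clade.
Most parsimonious ingroup topology: (Taxon 5,(Taxon 8,(Taxon 2,(Taxon 3,Taxon 4)))).
Taxon 8 and Taxon 3 share a more recent common ancestor with each other than either does with Taxon 5, so Taxon 5 is the least closely related of the three.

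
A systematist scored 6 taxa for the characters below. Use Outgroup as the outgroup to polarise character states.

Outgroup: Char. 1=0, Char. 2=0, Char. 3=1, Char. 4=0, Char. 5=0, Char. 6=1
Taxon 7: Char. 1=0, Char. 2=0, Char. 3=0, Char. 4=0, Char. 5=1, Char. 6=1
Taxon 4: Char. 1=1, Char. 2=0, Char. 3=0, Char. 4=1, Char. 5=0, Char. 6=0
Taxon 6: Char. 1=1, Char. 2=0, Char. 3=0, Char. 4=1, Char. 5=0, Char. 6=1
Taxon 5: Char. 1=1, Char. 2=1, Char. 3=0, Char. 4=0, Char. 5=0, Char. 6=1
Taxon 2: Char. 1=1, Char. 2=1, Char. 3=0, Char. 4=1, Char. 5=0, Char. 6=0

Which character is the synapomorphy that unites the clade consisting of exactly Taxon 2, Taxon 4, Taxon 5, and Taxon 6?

Character polarity is set by the outgroup: the derived state is whichever differs from the outgroup's state, so for Char. 3, Char. 6 the derived state is '0', and for the remaining characters it is '1'.
Only Taxon 2, Taxon 4, Taxon 5, and Taxon 6 show the derived state '1' for Char. 1, supporting them as a clade.
Char. 2 groups Taxon 2 and Taxon 5, which is incompatible with the clades supported by the remaining characters; treating it as convergent (homoplasy) costs fewer steps than any alternative tree.
All ingroup taxa share the derived state '0' for Char. 3; it defines the ingroup but does not resolve relationships within it.
Char. 4: derived state '1' in Taxon 2, Taxon 4, and Taxon 6 only — synapomorphy for {Taxon 2, Taxon 4, Taxon 6}.
Char. 5 (derived state '1') is unique to Taxon 7 (autapomorphy; uninformative for grouping).
Char. 6 (derived state '0') is shared by Taxon 2 and Taxon 4 — a synapomorphy uniting that clade.
Most parsimonious ingroup topology: (Taxon 7,(((Taxon 4,Taxon 2),Taxon 6),Taxon 5)).
The clade {Taxon 2, Taxon 4, Taxon 5, Taxon 6} is supported by Char. 1: its derived state '1' occurs in exactly those taxa and in no other taxon (including the outgroup).

Char. 1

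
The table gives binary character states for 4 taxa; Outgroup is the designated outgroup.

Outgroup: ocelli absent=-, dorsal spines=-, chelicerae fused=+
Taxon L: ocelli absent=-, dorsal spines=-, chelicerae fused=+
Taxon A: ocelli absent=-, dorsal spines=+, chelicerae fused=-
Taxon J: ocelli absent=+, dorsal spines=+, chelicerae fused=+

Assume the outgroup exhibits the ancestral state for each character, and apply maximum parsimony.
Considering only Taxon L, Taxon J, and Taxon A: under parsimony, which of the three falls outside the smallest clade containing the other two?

Character polarity is set by the outgroup: the derived state is whichever differs from the outgroup's state, so for chelicerae fused the derived state is '-', and for the remaining characters it is '+'.
ocelli absent (derived state '+') is unique to Taxon J (autapomorphy; uninformative for grouping).
dorsal spines (derived state '+') is shared by Taxon A and Taxon J — a synapomorphy uniting that clade.
chelicerae fused: derived state '-' in Taxon A only — an autapomorphy, so it tells us nothing about relationships among taxa.
Most parsimonious ingroup topology: (Taxon L,(Taxon A,Taxon J)).
Taxon J and Taxon A share a more recent common ancestor with each other than either does with Taxon L, so Taxon L is the least closely related of the three.

Taxon L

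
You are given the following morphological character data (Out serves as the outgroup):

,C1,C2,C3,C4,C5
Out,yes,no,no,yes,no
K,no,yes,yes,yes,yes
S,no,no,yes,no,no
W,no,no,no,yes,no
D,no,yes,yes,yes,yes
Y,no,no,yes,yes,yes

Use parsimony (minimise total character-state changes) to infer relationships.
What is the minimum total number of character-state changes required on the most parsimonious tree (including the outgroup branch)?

5

Character polarity is set by the outgroup: the derived state is whichever differs from the outgroup's state, so for C1, C4 the derived state is 'no', and for the remaining characters it is 'yes'.
All ingroup taxa share the derived state 'no' for C1; it defines the ingroup but does not resolve relationships within it.
C2 (derived state 'yes') is shared by D and K — a synapomorphy uniting that clade.
C3: derived state 'yes' in D, K, S, and Y only — synapomorphy for {D, K, S, Y}.
C4: derived state 'no' in S only — an autapomorphy, so it tells us nothing about relationships among taxa.
C5: derived state 'yes' in D, K, and Y only — synapomorphy for {D, K, Y}.
Most parsimonious ingroup topology: ((((K,D),Y),S),W).
Changes per character on this tree: C1: 1; C2: 1; C3: 1; C4: 1; C5: 1.
Total = 5.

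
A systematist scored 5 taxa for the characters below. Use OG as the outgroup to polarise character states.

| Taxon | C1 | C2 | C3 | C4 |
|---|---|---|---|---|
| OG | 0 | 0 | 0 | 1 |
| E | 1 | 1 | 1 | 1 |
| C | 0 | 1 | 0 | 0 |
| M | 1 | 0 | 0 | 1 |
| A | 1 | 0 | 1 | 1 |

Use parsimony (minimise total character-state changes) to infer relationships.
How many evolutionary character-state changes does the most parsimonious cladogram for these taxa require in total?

Character polarity is set by the outgroup: the derived state is whichever differs from the outgroup's state, so for C4 the derived state is '0', and for the remaining characters it is '1'.
C1 (derived state '1') is shared by A, E, and M — a synapomorphy uniting that clade.
C2 groups C and E, which is incompatible with the clades supported by the remaining characters; treating it as convergent (homoplasy) costs fewer steps than any alternative tree.
C3: derived state '1' in A and E only — synapomorphy for {A, E}.
C4: derived state '0' in C only — an autapomorphy, so it tells us nothing about relationships among taxa.
Most parsimonious ingroup topology: (((E,A),M),C).
Changes per character on this tree: C1: 1; C2: 2; C3: 1; C4: 1.
Total = 5.

5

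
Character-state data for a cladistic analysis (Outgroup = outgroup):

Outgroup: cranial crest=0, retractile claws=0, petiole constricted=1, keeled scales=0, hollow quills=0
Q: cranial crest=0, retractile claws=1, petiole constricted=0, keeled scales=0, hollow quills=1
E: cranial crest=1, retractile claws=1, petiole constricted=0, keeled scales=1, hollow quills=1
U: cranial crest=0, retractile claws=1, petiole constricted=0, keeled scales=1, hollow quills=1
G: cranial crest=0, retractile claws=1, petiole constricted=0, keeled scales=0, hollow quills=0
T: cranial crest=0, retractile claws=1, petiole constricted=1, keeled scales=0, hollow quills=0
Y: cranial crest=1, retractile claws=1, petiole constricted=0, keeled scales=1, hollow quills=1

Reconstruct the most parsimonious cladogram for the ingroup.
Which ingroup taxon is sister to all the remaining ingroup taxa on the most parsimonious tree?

T

Character polarity is set by the outgroup: the derived state is whichever differs from the outgroup's state, so for petiole constricted the derived state is '0', and for the remaining characters it is '1'.
cranial crest (derived state '1') is shared by E and Y — a synapomorphy uniting that clade.
retractile claws (derived state '1') is shared by all ingroup taxa — unites the whole ingroup.
petiole constricted: derived state '0' in E, G, Q, U, and Y only — synapomorphy for {E, G, Q, U, Y}.
keeled scales: derived state '1' in E, U, and Y only — synapomorphy for {E, U, Y}.
hollow quills: derived state '1' in E, Q, U, and Y only — synapomorphy for {E, Q, U, Y}.
Most parsimonious ingroup topology: (((Q,((E,Y),U)),G),T).
T is sister to the clade containing all other ingroup taxa, so it is the earliest-diverging (most basal) ingroup lineage.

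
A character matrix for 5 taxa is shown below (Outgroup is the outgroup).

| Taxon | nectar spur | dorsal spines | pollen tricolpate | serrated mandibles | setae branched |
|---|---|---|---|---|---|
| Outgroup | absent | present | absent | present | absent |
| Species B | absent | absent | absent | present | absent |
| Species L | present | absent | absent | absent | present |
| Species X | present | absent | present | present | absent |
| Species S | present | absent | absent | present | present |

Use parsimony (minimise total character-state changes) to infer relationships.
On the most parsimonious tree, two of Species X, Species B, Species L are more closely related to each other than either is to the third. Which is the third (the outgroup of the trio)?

Character polarity is set by the outgroup: the derived state is whichever differs from the outgroup's state, so for dorsal spines, serrated mandibles the derived state is 'absent', and for the remaining characters it is 'present'.
nectar spur (derived state 'present') is shared by Species L, Species S, and Species X — a synapomorphy uniting that clade.
All ingroup taxa share the derived state 'absent' for dorsal spines; it defines the ingroup but does not resolve relationships within it.
pollen tricolpate: derived state 'present' in Species X only — an autapomorphy, so it tells us nothing about relationships among taxa.
serrated mandibles (derived state 'absent') is unique to Species L (autapomorphy; uninformative for grouping).
setae branched: derived state 'present' in Species L and Species S only — synapomorphy for {Species L, Species S}.
Most parsimonious ingroup topology: (Species B,((Species L,Species S),Species X)).
Species X and Species L share a more recent common ancestor with each other than either does with Species B, so Species B is the least closely related of the three.

Species B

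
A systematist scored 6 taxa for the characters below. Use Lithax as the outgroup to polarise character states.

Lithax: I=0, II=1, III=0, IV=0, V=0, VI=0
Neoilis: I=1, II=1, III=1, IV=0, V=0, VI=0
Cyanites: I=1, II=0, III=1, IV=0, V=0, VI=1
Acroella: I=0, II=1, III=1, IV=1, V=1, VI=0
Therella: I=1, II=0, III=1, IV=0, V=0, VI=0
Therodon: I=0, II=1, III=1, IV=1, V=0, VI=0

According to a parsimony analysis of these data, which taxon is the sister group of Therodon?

Character polarity is set by the outgroup: the derived state is whichever differs from the outgroup's state, so for II the derived state is '0', and for the remaining characters it is '1'.
Only Cyanites, Neoilis, and Therella show the derived state '1' for I, supporting them as a clade.
II (derived state '0') is shared by Cyanites and Therella — a synapomorphy uniting that clade.
All ingroup taxa share the derived state '1' for III; it defines the ingroup but does not resolve relationships within it.
Only Acroella and Therodon show the derived state '1' for IV, supporting them as a clade.
V: derived state '1' in Acroella only — an autapomorphy, so it tells us nothing about relationships among taxa.
VI: derived state '1' in Cyanites only — an autapomorphy, so it tells us nothing about relationships among taxa.
Most parsimonious ingroup topology: ((Neoilis,(Cyanites,Therella)),(Acroella,Therodon)).
Therodon and Acroella form a cherry on this tree, so they are sister taxa.

Acroella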